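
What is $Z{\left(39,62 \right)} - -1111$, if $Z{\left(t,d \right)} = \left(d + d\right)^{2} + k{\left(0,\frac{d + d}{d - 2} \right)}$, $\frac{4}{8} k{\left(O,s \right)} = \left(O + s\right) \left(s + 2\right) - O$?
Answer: $\frac{3713357}{225} \approx 16504.0$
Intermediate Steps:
$k{\left(O,s \right)} = - 2 O + 2 \left(2 + s\right) \left(O + s\right)$ ($k{\left(O,s \right)} = 2 \left(\left(O + s\right) \left(s + 2\right) - O\right) = 2 \left(\left(O + s\right) \left(2 + s\right) - O\right) = 2 \left(\left(2 + s\right) \left(O + s\right) - O\right) = 2 \left(- O + \left(2 + s\right) \left(O + s\right)\right) = - 2 O + 2 \left(2 + s\right) \left(O + s\right)$)
$Z{\left(t,d \right)} = 4 d^{2} + \frac{8 d}{-2 + d} + \frac{8 d^{2}}{\left(-2 + d\right)^{2}}$ ($Z{\left(t,d \right)} = \left(d + d\right)^{2} + \left(2 \cdot 0 + 2 \left(\frac{d + d}{d - 2}\right)^{2} + 4 \frac{d + d}{d - 2} + 2 \cdot 0 \frac{d + d}{d - 2}\right) = \left(2 d\right)^{2} + \left(0 + 2 \left(\frac{2 d}{-2 + d}\right)^{2} + 4 \frac{2 d}{-2 + d} + 2 \cdot 0 \frac{2 d}{-2 + d}\right) = 4 d^{2} + \left(0 + 2 \left(\frac{2 d}{-2 + d}\right)^{2} + 4 \frac{2 d}{-2 + d} + 2 \cdot 0 \frac{2 d}{-2 + d}\right) = 4 d^{2} + \left(0 + 2 \frac{4 d^{2}}{\left(-2 + d\right)^{2}} + \frac{8 d}{-2 + d} + 0\right) = 4 d^{2} + \left(0 + \frac{8 d^{2}}{\left(-2 + d\right)^{2}} + \frac{8 d}{-2 + d} + 0\right) = 4 d^{2} + \left(\frac{8 d}{-2 + d} + \frac{8 d^{2}}{\left(-2 + d\right)^{2}}\right) = 4 d^{2} + \frac{8 d}{-2 + d} + \frac{8 d^{2}}{\left(-2 + d\right)^{2}}$)
$Z{\left(39,62 \right)} - -1111 = 4 \cdot 62 \frac{1}{\left(-2 + 62\right)^{2}} \left(-4 + 4 \cdot 62 + 62 \left(-2 + 62\right)^{2}\right) - -1111 = 4 \cdot 62 \cdot \frac{1}{3600} \left(-4 + 248 + 62 \cdot 60^{2}\right) + 1111 = 4 \cdot 62 \cdot \frac{1}{3600} \left(-4 + 248 + 62 \cdot 3600\right) + 1111 = 4 \cdot 62 \cdot \frac{1}{3600} \left(-4 + 248 + 223200\right) + 1111 = 4 \cdot 62 \cdot \frac{1}{3600} \cdot 223444 + 1111 = \frac{3463382}{225} + 1111 = \frac{3713357}{225}$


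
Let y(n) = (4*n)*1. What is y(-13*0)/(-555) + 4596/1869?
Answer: 1532/623 ≈ 2.4591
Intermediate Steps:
y(n) = 4*n
y(-13*0)/(-555) + 4596/1869 = (4*(-13*0))/(-555) + 4596/1869 = (4*0)*(-1/555) + 4596*(1/1869) = 0*(-1/555) + 1532/623 = 0 + 1532/623 = 1532/623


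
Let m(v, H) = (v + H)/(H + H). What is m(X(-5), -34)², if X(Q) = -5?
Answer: 1521/4624 ≈ 0.32894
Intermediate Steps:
m(v, H) = (H + v)/(2*H) (m(v, H) = (H + v)/((2*H)) = (H + v)*(1/(2*H)) = (H + v)/(2*H))
m(X(-5), -34)² = ((½)*(-34 - 5)/(-34))² = ((½)*(-1/34)*(-39))² = (39/68)² = 1521/4624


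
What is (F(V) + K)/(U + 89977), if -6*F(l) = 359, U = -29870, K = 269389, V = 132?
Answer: 1615975/360642 ≈ 4.4808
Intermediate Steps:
F(l) = -359/6 (F(l) = -⅙*359 = -359/6)
(F(V) + K)/(U + 89977) = (-359/6 + 269389)/(-29870 + 89977) = (1615975/6)/60107 = (1615975/6)*(1/60107) = 1615975/360642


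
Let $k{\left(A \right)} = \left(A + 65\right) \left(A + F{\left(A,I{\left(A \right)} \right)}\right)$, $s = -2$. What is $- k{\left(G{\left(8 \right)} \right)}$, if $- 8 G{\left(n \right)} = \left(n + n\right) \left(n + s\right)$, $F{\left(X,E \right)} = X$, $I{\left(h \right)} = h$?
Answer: $1272$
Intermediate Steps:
$G{\left(n \right)} = - \frac{n \left(-2 + n\right)}{4}$ ($G{\left(n \right)} = - \frac{\left(n + n\right) \left(n - 2\right)}{8} = - \frac{2 n \left(-2 + n\right)}{8} = - \frac{n \left(-2 + n\right)}{4}$)
$k{\left(A \right)} = 2 A \left(65 + A\right)$ ($k{\left(A \right)} = \left(A + 65\right) \left(A + A\right) = \left(65 + A\right) 2 A = 2 A \left(65 + A\right)$)
$- k{\left(G{\left(8 \right)} \right)} = - 2 \cdot \frac{1}{4} \cdot 8 \left(2 - 8\right) \left(65 + \frac{1}{4} \cdot 8 \left(2 - 8\right)\right) = - 2 \cdot \frac{1}{4} \cdot 8 \left(-6\right) \left(65 + \frac{1}{4} \cdot 8 \left(-6\right)\right) = - 2 \left(-12\right) \left(65 - 12\right) = - 2 \left(-12\right) 53 = \left(-1\right) \left(-1272\right) = 1272$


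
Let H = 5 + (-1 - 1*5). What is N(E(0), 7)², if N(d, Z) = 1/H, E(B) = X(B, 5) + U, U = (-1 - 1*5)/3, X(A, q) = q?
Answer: 1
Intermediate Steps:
U = -2 (U = (-1 - 5)*(⅓) = -6*⅓ = -2)
H = -1 (H = 5 + (-1 - 5) = 5 - 6 = -1)
E(B) = 3 (E(B) = 5 - 2 = 3)
N(d, Z) = -1 (N(d, Z) = 1/(-1) = -1)
N(E(0), 7)² = (-1)² = 1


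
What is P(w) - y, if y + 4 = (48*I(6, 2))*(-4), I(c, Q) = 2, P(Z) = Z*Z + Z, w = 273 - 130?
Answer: 20980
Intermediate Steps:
w = 143
P(Z) = Z + Z² (P(Z) = Z² + Z = Z + Z²)
y = -388 (y = -4 + (48*2)*(-4) = -4 + 96*(-4) = -4 - 384 = -388)
P(w) - y = 143*(1 + 143) - 1*(-388) = 143*144 + 388 = 20592 + 388 = 20980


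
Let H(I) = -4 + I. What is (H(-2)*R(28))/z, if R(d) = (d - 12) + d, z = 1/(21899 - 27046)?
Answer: 1358808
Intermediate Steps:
z = -1/5147 (z = 1/(-5147) = -1/5147 ≈ -0.00019429)
R(d) = -12 + 2*d (R(d) = (-12 + d) + d = -12 + 2*d)
(H(-2)*R(28))/z = ((-4 - 2)*(-12 + 2*28))/(-1/5147) = -6*(-12 + 56)*(-5147) = -6*44*(-5147) = -264*(-5147) = 1358808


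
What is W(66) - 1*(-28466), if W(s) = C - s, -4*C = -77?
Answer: 113677/4 ≈ 28419.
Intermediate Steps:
C = 77/4 (C = -¼*(-77) = 77/4 ≈ 19.250)
W(s) = 77/4 - s
W(66) - 1*(-28466) = (77/4 - 1*66) - 1*(-28466) = (77/4 - 66) + 28466 = -187/4 + 28466 = 113677/4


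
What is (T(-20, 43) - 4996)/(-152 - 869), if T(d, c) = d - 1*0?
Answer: 5016/1021 ≈ 4.9128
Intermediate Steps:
T(d, c) = d (T(d, c) = d + 0 = d)
(T(-20, 43) - 4996)/(-152 - 869) = (-20 - 4996)/(-152 - 869) = -5016/(-1021) = -5016*(-1/1021) = 5016/1021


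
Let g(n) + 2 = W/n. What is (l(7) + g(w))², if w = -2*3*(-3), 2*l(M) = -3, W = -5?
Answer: 1156/81 ≈ 14.272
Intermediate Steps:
l(M) = -3/2 (l(M) = (½)*(-3) = -3/2)
w = 18 (w = -6*(-3) = 18)
g(n) = -2 - 5/n
(l(7) + g(w))² = (-3/2 + (-2 - 5/18))² = (-3/2 - 41/18)² = (-34/9)² = 1156/81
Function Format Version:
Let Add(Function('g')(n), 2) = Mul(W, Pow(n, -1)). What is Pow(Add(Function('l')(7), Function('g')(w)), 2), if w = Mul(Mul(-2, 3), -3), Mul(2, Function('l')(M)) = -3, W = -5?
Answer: Rational(1156, 81) ≈ 14.272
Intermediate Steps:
Function('l')(M) = Rational(-3, 2) (Function('l')(M) = Mul(Rational(1, 2), -3) = Rational(-3, 2))
w = 18 (w = Mul(-6, -3) = 18)
Function('g')(n) = Add(-2, Mul(-5, Pow(n, -1)))
Pow(Add(Function('l')(7), Function('g')(w)), 2) = Pow(Add(Rational(-3, 2), Add(-2, Mul(-5, Pow(18, -1)))), 2) = Pow(Add(Rational(-3, 2), Add(-2, Mul(-5, Rational(1, 18)))), 2) = Pow(Add(Rational(-3, 2), Add(-2, Rational(-5, 18))), 2) = Pow(Add(Rational(-3, 2), Rational(-41, 18)), 2) = Pow(Rational(-34, 9), 2) = Rational(1156, 81)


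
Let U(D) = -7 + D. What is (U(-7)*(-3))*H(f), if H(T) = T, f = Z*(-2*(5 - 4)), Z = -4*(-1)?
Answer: -336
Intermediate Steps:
Z = 4
f = -8 (f = 4*(-2*(5 - 4)) = 4*(-2*1) = 4*(-2) = -8)
(U(-7)*(-3))*H(f) = ((-7 - 7)*(-3))*(-8) = -14*(-3)*(-8) = 42*(-8) = -336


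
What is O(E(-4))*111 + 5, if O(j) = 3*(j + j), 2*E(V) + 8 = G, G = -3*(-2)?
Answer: -661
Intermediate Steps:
G = 6
E(V) = -1 (E(V) = -4 + (½)*6 = -4 + 3 = -1)
O(j) = 6*j (O(j) = 3*(2*j) = 6*j)
O(E(-4))*111 + 5 = (6*(-1))*111 + 5 = -6*111 + 5 = -666 + 5 = -661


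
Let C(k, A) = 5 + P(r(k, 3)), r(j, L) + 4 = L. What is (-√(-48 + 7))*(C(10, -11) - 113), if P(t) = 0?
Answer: 108*I*√41 ≈ 691.54*I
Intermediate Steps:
r(j, L) = -4 + L
C(k, A) = 5 (C(k, A) = 5 + 0 = 5)
(-√(-48 + 7))*(C(10, -11) - 113) = (-√(-48 + 7))*(5 - 113) = -√(-41)*(-108) = -I*√41*(-108) = 108*I*√41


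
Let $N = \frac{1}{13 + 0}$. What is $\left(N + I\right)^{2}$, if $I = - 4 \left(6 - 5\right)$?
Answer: $\frac{2601}{169} \approx 15.391$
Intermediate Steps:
$N = \frac{1}{13} \approx 0.076923$
$I = -4$ ($I = \left(-4\right) 1 = -4$)
$\left(N + I\right)^{2} = \left(\frac{1}{13} - 4\right)^{2} = \left(- \frac{51}{13}\right)^{2} = \frac{2601}{169}$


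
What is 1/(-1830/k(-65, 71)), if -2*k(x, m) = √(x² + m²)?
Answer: √9266/3660 ≈ 0.026301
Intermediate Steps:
k(x, m) = -√(m² + x²)/2 (k(x, m) = -√(x² + m²)/2 = -√(m² + x²)/2)
1/(-1830/k(-65, 71)) = 1/(-1830*(-2/√(71² + (-65)²))) = 1/(-1830*(-2/√(5041 + 4225))) = 1/(-1830*(-√9266/4633)) = 1/(-(-1830)*√9266/4633) = 1/(1830*√9266/4633) = √9266/3660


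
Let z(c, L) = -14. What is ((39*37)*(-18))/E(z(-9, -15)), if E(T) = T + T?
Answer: 12987/14 ≈ 927.64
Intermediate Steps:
E(T) = 2*T
((39*37)*(-18))/E(z(-9, -15)) = ((39*37)*(-18))/((2*(-14))) = (1443*(-18))/(-28) = -25974*(-1/28) = 12987/14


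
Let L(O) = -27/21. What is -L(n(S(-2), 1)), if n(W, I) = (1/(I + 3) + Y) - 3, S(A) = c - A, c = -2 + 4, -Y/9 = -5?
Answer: 9/7 ≈ 1.2857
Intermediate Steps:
Y = 45 (Y = -9*(-5) = 45)
c = 2
S(A) = 2 - A
n(W, I) = 42 + 1/(3 + I) (n(W, I) = (1/(I + 3) + 45) - 3 = (1/(3 + I) + 45) - 3 = (45 + 1/(3 + I)) - 3 = 42 + 1/(3 + I))
L(O) = -9/7 (L(O) = -27*1/21 = -9/7)
-L(n(S(-2), 1)) = -1*(-9/7) = 9/7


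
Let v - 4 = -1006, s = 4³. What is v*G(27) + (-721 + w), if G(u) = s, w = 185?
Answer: -64664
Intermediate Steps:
s = 64
G(u) = 64
v = -1002 (v = 4 - 1006 = -1002)
v*G(27) + (-721 + w) = -1002*64 + (-721 + 185) = -64128 - 536 = -64664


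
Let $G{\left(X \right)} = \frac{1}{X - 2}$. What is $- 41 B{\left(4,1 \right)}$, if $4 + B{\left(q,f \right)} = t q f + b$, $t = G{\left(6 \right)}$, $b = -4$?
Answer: $287$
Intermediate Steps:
$G{\left(X \right)} = \frac{1}{-2 + X}$
$t = \frac{1}{4}$ ($t = \frac{1}{-2 + 6} = \frac{1}{4} \approx 0.25$)
$B{\left(q,f \right)} = -8 + \frac{f q}{4}$ ($B{\left(q,f \right)} = -4 + \left(\frac{q}{4} f - 4\right) = -4 + \left(\frac{f q}{4} - 4\right) = -4 + \left(-4 + \frac{f q}{4}\right) = -8 + \frac{f q}{4}$)
$- 41 B{\left(4,1 \right)} = - 41 \left(-8 + \frac{1}{4} \cdot 1 \cdot 4\right) = - 41 \left(-8 + 1\right) = \left(-41\right) \left(-7\right) = 287$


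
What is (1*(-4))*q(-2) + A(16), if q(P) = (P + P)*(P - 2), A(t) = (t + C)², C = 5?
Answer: 377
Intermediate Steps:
A(t) = (5 + t)² (A(t) = (t + 5)² = (5 + t)²)
q(P) = 2*P*(-2 + P) (q(P) = (2*P)*(-2 + P) = 2*P*(-2 + P))
(1*(-4))*q(-2) + A(16) = (1*(-4))*(2*(-2)*(-2 - 2)) + (5 + 16)² = -8*(-2)*(-4) + 21² = -4*16 + 441 = -64 + 441 = 377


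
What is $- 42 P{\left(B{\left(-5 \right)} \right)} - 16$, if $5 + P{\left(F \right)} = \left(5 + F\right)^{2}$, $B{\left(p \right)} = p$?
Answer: $194$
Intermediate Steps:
$P{\left(F \right)} = -5 + \left(5 + F\right)^{2}$
$- 42 P{\left(B{\left(-5 \right)} \right)} - 16 = - 42 \left(-5 + \left(5 - 5\right)^{2}\right) - 16 = - 42 \left(-5 + 0^{2}\right) - 16 = - 42 \left(-5 + 0\right) - 16 = \left(-42\right) \left(-5\right) - 16 = 210 - 16 = 194$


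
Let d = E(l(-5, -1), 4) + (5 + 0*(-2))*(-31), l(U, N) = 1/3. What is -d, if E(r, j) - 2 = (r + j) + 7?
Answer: 425/3 ≈ 141.67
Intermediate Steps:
l(U, N) = 1/3
E(r, j) = 9 + j + r (E(r, j) = 2 + ((r + j) + 7) = 2 + ((j + r) + 7) = 2 + (7 + j + r) = 9 + j + r)
d = -425/3 (d = (9 + 4 + 1/3) + (5 + 0*(-2))*(-31) = 40/3 + (5 + 0)*(-31) = 40/3 + 5*(-31) = 40/3 - 155 = -425/3 ≈ -141.67)
-d = -1*(-425/3) = 425/3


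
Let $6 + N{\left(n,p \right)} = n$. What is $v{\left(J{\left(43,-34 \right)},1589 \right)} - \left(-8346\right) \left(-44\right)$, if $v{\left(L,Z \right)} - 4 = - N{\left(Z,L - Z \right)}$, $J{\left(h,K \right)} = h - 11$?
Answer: $-368803$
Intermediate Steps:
$J{\left(h,K \right)} = -11 + h$
$N{\left(n,p \right)} = -6 + n$
$v{\left(L,Z \right)} = 10 - Z$ ($v{\left(L,Z \right)} = 4 - \left(-6 + Z\right) = 10 - Z$)
$v{\left(J{\left(43,-34 \right)},1589 \right)} - \left(-8346\right) \left(-44\right) = \left(10 - 1589\right) - \left(-8346\right) \left(-44\right) = \left(10 - 1589\right) - 367224 = -1579 - 367224 = -368803$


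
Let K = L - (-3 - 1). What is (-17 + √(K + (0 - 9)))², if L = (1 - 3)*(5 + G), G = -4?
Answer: (17 - I*√7)² ≈ 282.0 - 89.956*I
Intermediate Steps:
L = -2 (L = (1 - 3)*(5 - 4) = -2*1 = -2)
K = 2 (K = -2 - (-3 - 1) = -2 - 1*(-4) = -2 + 4 = 2)
(-17 + √(K + (0 - 9)))² = (-17 + √(2 + (0 - 9)))² = (-17 + √(2 - 9))² = (-17 + √(-7))² = (-17 + I*√7)²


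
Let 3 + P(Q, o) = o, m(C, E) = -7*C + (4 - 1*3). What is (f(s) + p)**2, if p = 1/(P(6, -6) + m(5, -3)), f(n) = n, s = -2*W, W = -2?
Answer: 29241/1849 ≈ 15.814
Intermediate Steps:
m(C, E) = 1 - 7*C (m(C, E) = -7*C + (4 - 3) = -7*C + 1 = 1 - 7*C)
s = 4 (s = -2*(-2) = 4)
P(Q, o) = -3 + o
p = -1/43 (p = 1/((-3 - 6) + (1 - 7*5)) = 1/(-9 + (1 - 35)) = 1/(-9 - 34) = 1/(-43) = -1/43 ≈ -0.023256)
(f(s) + p)**2 = (4 - 1/43)**2 = (171/43)**2 = 29241/1849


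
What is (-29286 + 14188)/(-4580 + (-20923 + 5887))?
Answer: 7549/9808 ≈ 0.76968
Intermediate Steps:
(-29286 + 14188)/(-4580 + (-20923 + 5887)) = -15098/(-4580 - 15036) = -15098/(-19616) = -15098*(-1/19616) = 7549/9808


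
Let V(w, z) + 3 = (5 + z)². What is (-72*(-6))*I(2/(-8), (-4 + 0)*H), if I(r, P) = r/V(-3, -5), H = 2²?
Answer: 36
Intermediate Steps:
V(w, z) = -3 + (5 + z)²
H = 4
I(r, P) = -r/3 (I(r, P) = r/(-3 + (5 - 5)²) = r/(-3 + 0²) = r/(-3 + 0) = r/(-3) = r*(-⅓) = -r/3)
(-72*(-6))*I(2/(-8), (-4 + 0)*H) = (-72*(-6))*(-2/(3*(-8))) = 432*(-2*(-1)/(3*8)) = 432*(-⅓*(-¼)) = 432*(1/12) = 36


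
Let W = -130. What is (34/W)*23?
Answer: -391/65 ≈ -6.0154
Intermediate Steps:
(34/W)*23 = (34/(-130))*23 = (34*(-1/130))*23 = -17/65*23 = -391/65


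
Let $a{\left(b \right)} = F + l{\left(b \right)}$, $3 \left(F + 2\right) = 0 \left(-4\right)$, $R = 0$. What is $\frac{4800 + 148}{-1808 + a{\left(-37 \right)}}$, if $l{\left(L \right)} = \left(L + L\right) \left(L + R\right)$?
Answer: $\frac{1237}{232} \approx 5.3319$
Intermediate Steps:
$l{\left(L \right)} = 2 L^{2}$ ($l{\left(L \right)} = \left(L + L\right) \left(L + 0\right) = 2 L L = 2 L^{2}$)
$F = -2$ ($F = -2 + \frac{0 \left(-4\right)}{3} = -2 + \frac{1}{3} \cdot 0 = -2 + 0 = -2$)
$a{\left(b \right)} = -2 + 2 b^{2}$
$\frac{4800 + 148}{-1808 + a{\left(-37 \right)}} = \frac{4800 + 148}{-1808 - \left(2 - 2 \left(-37\right)^{2}\right)} = \frac{4948}{-1808 + \left(-2 + 2 \cdot 1369\right)} = \frac{4948}{-1808 + \left(-2 + 2738\right)} = \frac{4948}{-1808 + 2736} = \frac{4948}{928} = 4948 \cdot \frac{1}{928} = \frac{1237}{232}$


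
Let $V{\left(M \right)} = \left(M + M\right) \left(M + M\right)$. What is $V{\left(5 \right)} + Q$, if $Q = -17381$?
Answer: $-17281$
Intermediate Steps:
$V{\left(M \right)} = 4 M^{2}$ ($V{\left(M \right)} = 2 M 2 M = 4 M^{2}$)
$V{\left(5 \right)} + Q = 4 \cdot 5^{2} - 17381 = 4 \cdot 25 - 17381 = 100 - 17381 = -17281$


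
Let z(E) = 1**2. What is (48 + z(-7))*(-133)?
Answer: -6517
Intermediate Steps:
z(E) = 1
(48 + z(-7))*(-133) = (48 + 1)*(-133) = 49*(-133) = -6517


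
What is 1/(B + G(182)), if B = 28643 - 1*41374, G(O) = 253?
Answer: -1/12478 ≈ -8.0141e-5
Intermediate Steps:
B = -12731 (B = 28643 - 41374 = -12731)
1/(B + G(182)) = 1/(-12731 + 253) = 1/(-12478) = -1/12478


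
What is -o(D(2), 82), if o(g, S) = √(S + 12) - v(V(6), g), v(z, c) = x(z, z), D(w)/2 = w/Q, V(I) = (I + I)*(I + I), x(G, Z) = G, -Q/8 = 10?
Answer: 144 - √94 ≈ 134.30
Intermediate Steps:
Q = -80 (Q = -8*10 = -80)
V(I) = 4*I² (V(I) = (2*I)*(2*I) = 4*I²)
D(w) = -w/40 (D(w) = 2*(w/(-80)) = 2*(w*(-1/80)) = 2*(-w/80) = -w/40)
v(z, c) = z
o(g, S) = -144 + √(12 + S) (o(g, S) = √(S + 12) - 4*6² = √(12 + S) - 4*36 = √(12 + S) - 1*144 = √(12 + S) - 144 = -144 + √(12 + S))
-o(D(2), 82) = -(-144 + √(12 + 82)) = -(-144 + √94) = 144 - √94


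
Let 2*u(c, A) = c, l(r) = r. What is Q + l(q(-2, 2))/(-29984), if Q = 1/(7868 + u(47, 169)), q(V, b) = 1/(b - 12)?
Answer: 615463/4732374720 ≈ 0.00013005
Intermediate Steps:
q(V, b) = 1/(-12 + b)
u(c, A) = c/2
Q = 2/15783 (Q = 1/(7868 + (1/2)*47) = 1/(7868 + 47/2) = 1/(15783/2) = 2/15783 ≈ 0.00012672)
Q + l(q(-2, 2))/(-29984) = 2/15783 + 1/((-12 + 2)*(-29984)) = 2/15783 - 1/29984/(-10) = 2/15783 - 1/10*(-1/29984) = 2/15783 + 1/299840 = 615463/4732374720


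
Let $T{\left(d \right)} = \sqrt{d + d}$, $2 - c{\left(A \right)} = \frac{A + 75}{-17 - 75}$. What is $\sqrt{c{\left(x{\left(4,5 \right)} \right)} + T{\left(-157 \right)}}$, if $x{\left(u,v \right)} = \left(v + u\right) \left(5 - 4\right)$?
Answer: $\frac{\sqrt{1541 + 529 i \sqrt{314}}}{23} \approx 3.2304 + 2.7427 i$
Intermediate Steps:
$x{\left(u,v \right)} = u + v$ ($x{\left(u,v \right)} = \left(u + v\right) 1 = u + v$)
$c{\left(A \right)} = \frac{259}{92} + \frac{A}{92}$ ($c{\left(A \right)} = 2 - \frac{A + 75}{-17 - 75} = 2 - \frac{75 + A}{-92} = 2 - \left(75 + A\right) \left(- \frac{1}{92}\right) = 2 - \left(- \frac{75}{92} - \frac{A}{92}\right) = 2 + \left(\frac{75}{92} + \frac{A}{92}\right) = \frac{259}{92} + \frac{A}{92}$)
$T{\left(d \right)} = \sqrt{2} \sqrt{d}$ ($T{\left(d \right)} = \sqrt{2 d} = \sqrt{2} \sqrt{d}$)
$\sqrt{c{\left(x{\left(4,5 \right)} \right)} + T{\left(-157 \right)}} = \sqrt{\left(\frac{259}{92} + \frac{4 + 5}{92}\right) + \sqrt{2} \sqrt{-157}} = \sqrt{\left(\frac{259}{92} + \frac{1}{92} \cdot 9\right) + \sqrt{2} i \sqrt{157}} = \sqrt{\left(\frac{259}{92} + \frac{9}{92}\right) + i \sqrt{314}} = \sqrt{\frac{67}{23} + i \sqrt{314}}$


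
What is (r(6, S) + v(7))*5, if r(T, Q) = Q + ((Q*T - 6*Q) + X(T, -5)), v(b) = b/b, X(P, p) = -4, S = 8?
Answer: 25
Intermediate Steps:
v(b) = 1
r(T, Q) = -4 - 5*Q + Q*T (r(T, Q) = Q + ((Q*T - 6*Q) - 4) = Q + ((-6*Q + Q*T) - 4) = Q + (-4 - 6*Q + Q*T) = -4 - 5*Q + Q*T)
(r(6, S) + v(7))*5 = ((-4 - 5*8 + 8*6) + 1)*5 = ((-4 - 40 + 48) + 1)*5 = (4 + 1)*5 = 5*5 = 25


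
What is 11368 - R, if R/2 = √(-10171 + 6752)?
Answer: 11368 - 2*I*√3419 ≈ 11368.0 - 116.94*I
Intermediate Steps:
R = 2*I*√3419 (R = 2*√(-10171 + 6752) = 2*√(-3419) = 2*(I*√3419) = 2*I*√3419 ≈ 116.94*I)
11368 - R = 11368 - 2*I*√3419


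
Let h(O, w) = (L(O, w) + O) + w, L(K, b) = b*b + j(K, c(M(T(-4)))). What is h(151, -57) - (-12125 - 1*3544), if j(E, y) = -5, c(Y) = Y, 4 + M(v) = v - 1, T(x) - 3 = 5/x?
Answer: 19007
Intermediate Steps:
T(x) = 3 + 5/x
M(v) = -5 + v (M(v) = -4 + (v - 1) = -4 + (-1 + v) = -5 + v)
L(K, b) = -5 + b² (L(K, b) = b*b - 5 = b² - 5 = -5 + b²)
h(O, w) = -5 + O + w + w² (h(O, w) = ((-5 + w²) + O) + w = (-5 + O + w²) + w = -5 + O + w + w²)
h(151, -57) - (-12125 - 1*3544) = (-5 + 151 - 57 + (-57)²) - (-12125 - 1*3544) = (-5 + 151 - 57 + 3249) - (-12125 - 3544) = 3338 - 1*(-15669) = 3338 + 15669 = 19007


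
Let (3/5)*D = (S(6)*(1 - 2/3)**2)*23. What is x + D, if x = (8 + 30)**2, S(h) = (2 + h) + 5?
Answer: 40483/27 ≈ 1499.4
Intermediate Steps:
S(h) = 7 + h
D = 1495/27 (D = 5*(((7 + 6)*(1 - 2/3)**2)*23)/3 = 5*((13*(1 - 2*1/3)**2)*23)/3 = 5*((13*(1 - 2/3)**2)*23)/3 = 5*((13*(1/3)**2)*23)/3 = 5*((13*(1/9))*23)/3 = 5*((13/9)*23)/3 = (5/3)*(299/9) = 1495/27 ≈ 55.370)
x = 1444 (x = 38**2 = 1444)
x + D = 1444 + 1495/27 = 40483/27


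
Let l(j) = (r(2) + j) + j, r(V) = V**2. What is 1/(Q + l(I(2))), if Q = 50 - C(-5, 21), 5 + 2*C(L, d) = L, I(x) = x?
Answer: 1/63 ≈ 0.015873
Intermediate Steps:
C(L, d) = -5/2 + L/2
l(j) = 4 + 2*j (l(j) = (2**2 + j) + j = (4 + j) + j = 4 + 2*j)
Q = 55 (Q = 50 - (-5/2 + (1/2)*(-5)) = 50 - (-5/2 - 5/2) = 50 - 1*(-5) = 50 + 5 = 55)
1/(Q + l(I(2))) = 1/(55 + (4 + 2*2)) = 1/(55 + (4 + 4)) = 1/(55 + 8) = 1/63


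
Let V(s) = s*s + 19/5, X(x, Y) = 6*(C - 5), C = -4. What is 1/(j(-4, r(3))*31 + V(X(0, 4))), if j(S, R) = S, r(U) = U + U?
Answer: 5/13979 ≈ 0.00035768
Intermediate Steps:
r(U) = 2*U
X(x, Y) = -54 (X(x, Y) = 6*(-4 - 5) = 6*(-9) = -54)
V(s) = 19/5 + s² (V(s) = s² + 19*(⅕) = s² + 19/5 = 19/5 + s²)
1/(j(-4, r(3))*31 + V(X(0, 4))) = 1/(-4*31 + (19/5 + (-54)²)) = 1/(-124 + (19/5 + 2916)) = 1/(-124 + 14599/5) = 1/(13979/5) = 5/13979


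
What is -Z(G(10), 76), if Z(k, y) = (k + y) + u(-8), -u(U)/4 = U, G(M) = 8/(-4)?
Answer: -106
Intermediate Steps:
G(M) = -2 (G(M) = 8*(-1/4) = -2)
u(U) = -4*U
Z(k, y) = 32 + k + y (Z(k, y) = (k + y) - 4*(-8) = (k + y) + 32 = 32 + k + y)
-Z(G(10), 76) = -(32 - 2 + 76) = -1*106 = -106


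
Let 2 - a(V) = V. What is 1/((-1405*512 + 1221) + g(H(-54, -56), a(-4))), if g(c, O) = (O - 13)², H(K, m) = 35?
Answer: -1/718090 ≈ -1.3926e-6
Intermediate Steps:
a(V) = 2 - V
g(c, O) = (-13 + O)²
1/((-1405*512 + 1221) + g(H(-54, -56), a(-4))) = 1/((-1405*512 + 1221) + (-13 + (2 - 1*(-4)))²) = 1/((-719360 + 1221) + (-13 + (2 + 4))²) = 1/(-718139 + (-13 + 6)²) = 1/(-718139 + (-7)²) = 1/(-718139 + 49) = 1/(-718090) = -1/718090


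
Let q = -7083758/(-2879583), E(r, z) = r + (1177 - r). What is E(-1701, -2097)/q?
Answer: 308115381/643978 ≈ 478.46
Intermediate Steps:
E(r, z) = 1177
q = 7083758/2879583 (q = -7083758*(-1/2879583) = 7083758/2879583 ≈ 2.4600)
E(-1701, -2097)/q = 1177/(7083758/2879583) = 1177*(2879583/7083758) = 308115381/643978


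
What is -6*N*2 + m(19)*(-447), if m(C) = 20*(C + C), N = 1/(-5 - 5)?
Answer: -1698594/5 ≈ -3.3972e+5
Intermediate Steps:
N = -⅒ (N = 1/(-10) = -⅒ ≈ -0.10000)
m(C) = 40*C (m(C) = 20*(2*C) = 40*C)
-6*N*2 + m(19)*(-447) = -6*(-⅒)*2 + (40*19)*(-447) = (⅗)*2 + 760*(-447) = 6/5 - 339720 = -1698594/5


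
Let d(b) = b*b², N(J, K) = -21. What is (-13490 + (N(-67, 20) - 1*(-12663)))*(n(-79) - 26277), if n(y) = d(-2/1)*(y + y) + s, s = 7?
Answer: 21205088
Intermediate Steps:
d(b) = b³
n(y) = 7 - 16*y (n(y) = (-2/1)³*(y + y) + 7 = (-2*1)³*(2*y) + 7 = (-2)³*(2*y) + 7 = -16*y + 7 = 7 - 16*y)
(-13490 + (N(-67, 20) - 1*(-12663)))*(n(-79) - 26277) = (-13490 + (-21 - 1*(-12663)))*((7 - 16*(-79)) - 26277) = (-13490 + (-21 + 12663))*((7 + 1264) - 26277) = (-13490 + 12642)*(1271 - 26277) = -848*(-25006) = 21205088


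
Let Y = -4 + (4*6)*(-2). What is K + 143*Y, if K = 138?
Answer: -7298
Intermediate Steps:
Y = -52 (Y = -4 + 24*(-2) = -4 - 48 = -52)
K + 143*Y = 138 + 143*(-52) = 138 - 7436 = -7298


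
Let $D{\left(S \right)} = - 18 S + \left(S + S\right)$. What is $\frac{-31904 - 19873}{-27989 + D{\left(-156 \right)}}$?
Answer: $\frac{51777}{25493} \approx 2.031$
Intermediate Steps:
$D{\left(S \right)} = - 16 S$ ($D{\left(S \right)} = - 18 S + 2 S = - 16 S$)
$\frac{-31904 - 19873}{-27989 + D{\left(-156 \right)}} = \frac{-31904 - 19873}{-27989 - -2496} = - \frac{51777}{-27989 + 2496} = - \frac{51777}{-25493} = \left(-51777\right) \left(- \frac{1}{25493}\right) = \frac{51777}{25493}$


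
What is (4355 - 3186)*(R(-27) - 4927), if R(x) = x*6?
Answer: -5949041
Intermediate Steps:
R(x) = 6*x
(4355 - 3186)*(R(-27) - 4927) = (4355 - 3186)*(6*(-27) - 4927) = 1169*(-162 - 4927) = 1169*(-5089) = -5949041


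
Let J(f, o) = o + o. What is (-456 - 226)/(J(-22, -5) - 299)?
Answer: 682/309 ≈ 2.2071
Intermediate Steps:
J(f, o) = 2*o
(-456 - 226)/(J(-22, -5) - 299) = (-456 - 226)/(2*(-5) - 299) = -682/(-10 - 299) = -682/(-309) = -682*(-1/309) = 682/309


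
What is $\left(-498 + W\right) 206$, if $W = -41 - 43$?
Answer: $-119892$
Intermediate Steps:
$W = -84$
$\left(-498 + W\right) 206 = \left(-498 - 84\right) 206 = \left(-582\right) 206 = -119892$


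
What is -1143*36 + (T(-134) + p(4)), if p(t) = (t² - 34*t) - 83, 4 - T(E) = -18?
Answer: -41329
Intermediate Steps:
T(E) = 22 (T(E) = 4 - 1*(-18) = 4 + 18 = 22)
p(t) = -83 + t² - 34*t
-1143*36 + (T(-134) + p(4)) = -1143*36 + (22 + (-83 + 4² - 34*4)) = -41148 + (22 + (-83 + 16 - 136)) = -41148 + (22 - 203) = -41148 - 181 = -41329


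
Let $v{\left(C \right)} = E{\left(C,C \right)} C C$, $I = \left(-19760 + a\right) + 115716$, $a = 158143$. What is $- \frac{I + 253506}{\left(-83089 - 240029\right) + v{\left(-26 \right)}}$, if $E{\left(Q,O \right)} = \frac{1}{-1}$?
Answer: $\frac{507605}{323794} \approx 1.5677$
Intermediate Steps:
$E{\left(Q,O \right)} = -1$
$I = 254099$ ($I = \left(-19760 + 158143\right) + 115716 = 138383 + 115716 = 254099$)
$v{\left(C \right)} = - C^{2}$ ($v{\left(C \right)} = - C C = - C^{2}$)
$- \frac{I + 253506}{\left(-83089 - 240029\right) + v{\left(-26 \right)}} = - \frac{254099 + 253506}{\left(-83089 - 240029\right) - \left(-26\right)^{2}} = - \frac{507605}{\left(-83089 - 240029\right) - 676} = - \frac{507605}{-323118 - 676} = - \frac{507605}{-323794} = - \frac{507605 \left(-1\right)}{323794} = \left(-1\right) \left(- \frac{507605}{323794}\right) = \frac{507605}{323794}$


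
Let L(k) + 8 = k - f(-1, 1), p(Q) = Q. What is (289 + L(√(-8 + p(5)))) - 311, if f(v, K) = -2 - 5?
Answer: -23 + I*√3 ≈ -23.0 + 1.732*I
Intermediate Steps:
f(v, K) = -7
L(k) = -1 + k (L(k) = -8 + (k - 1*(-7)) = -8 + (k + 7) = -8 + (7 + k) = -1 + k)
(289 + L(√(-8 + p(5)))) - 311 = (289 + (-1 + √(-8 + 5))) - 311 = (289 + (-1 + √(-3))) - 311 = (289 + (-1 + I*√3)) - 311 = (288 + I*√3) - 311 = -23 + I*√3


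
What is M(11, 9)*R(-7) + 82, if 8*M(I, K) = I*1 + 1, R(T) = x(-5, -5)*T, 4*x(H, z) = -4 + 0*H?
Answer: 185/2 ≈ 92.500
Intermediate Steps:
x(H, z) = -1 (x(H, z) = (-4 + 0*H)/4 = (-4 + 0)/4 = (¼)*(-4) = -1)
R(T) = -T
M(I, K) = ⅛ + I/8 (M(I, K) = (I*1 + 1)/8 = (I + 1)/8 = (1 + I)/8 = ⅛ + I/8)
M(11, 9)*R(-7) + 82 = (⅛ + (⅛)*11)*(-1*(-7)) + 82 = (⅛ + 11/8)*7 + 82 = (3/2)*7 + 82 = 21/2 + 82 = 185/2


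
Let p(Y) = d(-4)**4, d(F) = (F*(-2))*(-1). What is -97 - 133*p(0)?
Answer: -544865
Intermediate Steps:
d(F) = 2*F (d(F) = -2*F*(-1) = 2*F)
p(Y) = 4096 (p(Y) = (2*(-4))**4 = (-8)**4 = 4096)
-97 - 133*p(0) = -97 - 133*4096 = -97 - 544768 = -544865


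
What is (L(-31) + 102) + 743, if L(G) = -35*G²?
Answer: -32790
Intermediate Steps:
(L(-31) + 102) + 743 = (-35*(-31)² + 102) + 743 = (-35*961 + 102) + 743 = (-33635 + 102) + 743 = -33533 + 743 = -32790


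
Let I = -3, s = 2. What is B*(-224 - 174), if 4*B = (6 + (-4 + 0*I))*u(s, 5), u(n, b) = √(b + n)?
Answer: -199*√7 ≈ -526.50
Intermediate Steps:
B = √7/2 (B = ((6 + (-4 + 0*(-3)))*√(5 + 2))/4 = ((6 + (-4 + 0))*√7)/4 = ((6 - 4)*√7)/4 = (2*√7)/4 = √7/2 ≈ 1.3229)
B*(-224 - 174) = (√7/2)*(-224 - 174) = (√7/2)*(-398) = -199*√7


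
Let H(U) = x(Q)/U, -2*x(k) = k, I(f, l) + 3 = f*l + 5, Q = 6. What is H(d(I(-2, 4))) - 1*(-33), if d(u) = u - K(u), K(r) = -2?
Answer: 135/4 ≈ 33.750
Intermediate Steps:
I(f, l) = 2 + f*l (I(f, l) = -3 + (f*l + 5) = -3 + (5 + f*l) = 2 + f*l)
x(k) = -k/2
d(u) = 2 + u (d(u) = u - 1*(-2) = u + 2 = 2 + u)
H(U) = -3/U (H(U) = (-½*6)/U = -3/U)
H(d(I(-2, 4))) - 1*(-33) = -3/(2 + (2 - 2*4)) - 1*(-33) = -3/(2 + (2 - 8)) + 33 = -3/(2 - 6) + 33 = -3/(-4) + 33 = -3*(-¼) + 33 = ¾ + 33 = 135/4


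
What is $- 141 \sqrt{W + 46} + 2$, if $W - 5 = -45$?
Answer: $2 - 141 \sqrt{6} \approx -343.38$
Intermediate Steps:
$W = -40$ ($W = 5 - 45 = -40$)
$- 141 \sqrt{W + 46} + 2 = - 141 \sqrt{-40 + 46} + 2 = - 141 \sqrt{6} + 2 = 2 - 141 \sqrt{6}$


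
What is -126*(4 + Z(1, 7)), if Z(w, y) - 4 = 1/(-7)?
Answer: -990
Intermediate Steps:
Z(w, y) = 27/7 (Z(w, y) = 4 + 1/(-7) = 4 - ⅐ = 27/7)
-126*(4 + Z(1, 7)) = -126*(4 + 27/7) = -126*55/7 = -990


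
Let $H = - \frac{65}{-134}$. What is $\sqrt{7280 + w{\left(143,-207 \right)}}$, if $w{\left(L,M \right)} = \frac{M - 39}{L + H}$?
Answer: $\frac{6 \sqrt{8304378433}}{6409} \approx 85.313$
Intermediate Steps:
$H = \frac{65}{134}$ ($H = \left(-65\right) \left(- \frac{1}{134}\right) = \frac{65}{134} \approx 0.48507$)
$w{\left(L,M \right)} = \frac{-39 + M}{\frac{65}{134} + L}$ ($w{\left(L,M \right)} = \frac{M - 39}{L + \frac{65}{134}} = \frac{-39 + M}{\frac{65}{134} + L}$)
$\sqrt{7280 + w{\left(143,-207 \right)}} = \sqrt{7280 + \frac{134 \left(-39 - 207\right)}{65 + 134 \cdot 143}} = \sqrt{7280 + 134 \frac{1}{65 + 19162} \left(-246\right)} = \sqrt{7280 + 134 \cdot \frac{1}{19227} \left(-246\right)} = \sqrt{7280 - \frac{10988}{6409}} = \sqrt{\frac{46646532}{6409}} = \frac{6 \sqrt{8304378433}}{6409}$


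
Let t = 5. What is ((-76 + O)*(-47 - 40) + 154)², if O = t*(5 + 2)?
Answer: 13845841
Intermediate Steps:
O = 35 (O = 5*(5 + 2) = 5*7 = 35)
((-76 + O)*(-47 - 40) + 154)² = ((-76 + 35)*(-47 - 40) + 154)² = (-41*(-87) + 154)² = (3567 + 154)² = 3721² = 13845841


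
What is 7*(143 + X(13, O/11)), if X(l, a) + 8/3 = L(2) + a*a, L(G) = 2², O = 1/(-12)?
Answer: 17604055/17424 ≈ 1010.3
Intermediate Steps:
O = -1/12 ≈ -0.083333
L(G) = 4
X(l, a) = 4/3 + a² (X(l, a) = -8/3 + (4 + a*a) = -8/3 + (4 + a²) = 4/3 + a²)
7*(143 + X(13, O/11)) = 7*(143 + (4/3 + (-1/12/11)²)) = 7*(143 + (4/3 + (-1/12*1/11)²)) = 7*(143 + (4/3 + (-1/132)²)) = 7*(143 + (4/3 + 1/17424)) = 7*(143 + 23233/17424) = 7*(2514865/17424) = 17604055/17424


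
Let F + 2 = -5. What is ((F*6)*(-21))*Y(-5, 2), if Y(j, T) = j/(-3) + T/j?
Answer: 5586/5 ≈ 1117.2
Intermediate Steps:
F = -7 (F = -2 - 5 = -7)
Y(j, T) = -j/3 + T/j (Y(j, T) = j*(-⅓) + T/j = -j/3 + T/j)
((F*6)*(-21))*Y(-5, 2) = (-7*6*(-21))*(-⅓*(-5) + 2/(-5)) = (-42*(-21))*(5/3 + 2*(-⅕)) = 882*(5/3 - ⅖) = 882*(19/15) = 5586/5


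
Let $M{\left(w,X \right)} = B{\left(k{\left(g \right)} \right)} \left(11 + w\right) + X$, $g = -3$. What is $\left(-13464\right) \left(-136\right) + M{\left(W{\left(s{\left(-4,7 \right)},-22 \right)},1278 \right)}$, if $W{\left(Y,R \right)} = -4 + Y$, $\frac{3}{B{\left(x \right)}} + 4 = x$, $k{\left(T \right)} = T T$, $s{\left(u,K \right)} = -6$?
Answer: $\frac{9161913}{5} \approx 1.8324 \cdot 10^{6}$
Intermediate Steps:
$k{\left(T \right)} = T^{2}$
$B{\left(x \right)} = \frac{3}{-4 + x}$
$M{\left(w,X \right)} = \frac{33}{5} + X + \frac{3 w}{5}$ ($M{\left(w,X \right)} = \frac{3}{-4 + \left(-3\right)^{2}} \left(11 + w\right) + X = \frac{3}{-4 + 9} \left(11 + w\right) + X = \frac{3}{5} \left(11 + w\right) + X = 3 \cdot \frac{1}{5} \left(11 + w\right) + X = \frac{3 \left(11 + w\right)}{5} + X = \left(\frac{33}{5} + \frac{3 w}{5}\right) + X = \frac{33}{5} + X + \frac{3 w}{5}$)
$\left(-13464\right) \left(-136\right) + M{\left(W{\left(s{\left(-4,7 \right)},-22 \right)},1278 \right)} = \left(-13464\right) \left(-136\right) + \left(\frac{33}{5} + 1278 + \frac{3 \left(-4 - 6\right)}{5}\right) = 1831104 + \left(\frac{33}{5} + 1278 + \frac{3}{5} \left(-10\right)\right) = 1831104 + \left(\frac{33}{5} + 1278 - 6\right) = 1831104 + \frac{6393}{5} = \frac{9161913}{5}$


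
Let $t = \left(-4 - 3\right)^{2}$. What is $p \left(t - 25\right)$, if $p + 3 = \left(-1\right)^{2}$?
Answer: $-48$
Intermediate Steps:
$p = -2$ ($p = -3 + \left(-1\right)^{2} = -3 + 1 = -2$)
$t = 49$ ($t = \left(-7\right)^{2} = 49$)
$p \left(t - 25\right) = - 2 \left(49 - 25\right) = \left(-2\right) 24 = -48$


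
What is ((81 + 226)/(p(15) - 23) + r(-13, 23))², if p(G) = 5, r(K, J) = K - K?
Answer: 94249/324 ≈ 290.89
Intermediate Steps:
r(K, J) = 0
((81 + 226)/(p(15) - 23) + r(-13, 23))² = ((81 + 226)/(5 - 23) + 0)² = (307/(-18) + 0)² = (307*(-1/18) + 0)² = (-307/18 + 0)² = (-307/18)² = 94249/324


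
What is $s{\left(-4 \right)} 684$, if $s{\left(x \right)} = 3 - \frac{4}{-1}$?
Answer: $4788$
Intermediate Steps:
$s{\left(x \right)} = 7$ ($s{\left(x \right)} = 3 - -4 = 3 + 4 = 7$)
$s{\left(-4 \right)} 684 = 7 \cdot 684 = 4788$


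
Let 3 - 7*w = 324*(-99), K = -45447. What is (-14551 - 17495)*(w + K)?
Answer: 1309536900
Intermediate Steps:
w = 32079/7 (w = 3/7 - 324*(-99)/7 = 3/7 - 1/7*(-32076) = 3/7 + 32076/7 = 32079/7 ≈ 4582.7)
(-14551 - 17495)*(w + K) = (-14551 - 17495)*(32079/7 - 45447) = -32046*(-286050/7) = 1309536900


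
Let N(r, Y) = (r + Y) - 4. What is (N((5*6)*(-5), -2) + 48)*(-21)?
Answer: 2268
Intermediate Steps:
N(r, Y) = -4 + Y + r (N(r, Y) = (Y + r) - 4 = -4 + Y + r)
(N((5*6)*(-5), -2) + 48)*(-21) = ((-4 - 2 + (5*6)*(-5)) + 48)*(-21) = ((-4 - 2 + 30*(-5)) + 48)*(-21) = ((-4 - 2 - 150) + 48)*(-21) = (-156 + 48)*(-21) = -108*(-21) = 2268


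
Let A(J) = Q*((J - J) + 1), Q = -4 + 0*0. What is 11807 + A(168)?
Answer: 11803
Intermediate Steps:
Q = -4 (Q = -4 + 0 = -4)
A(J) = -4 (A(J) = -4*((J - J) + 1) = -4*(0 + 1) = -4*1 = -4)
11807 + A(168) = 11807 - 4 = 11803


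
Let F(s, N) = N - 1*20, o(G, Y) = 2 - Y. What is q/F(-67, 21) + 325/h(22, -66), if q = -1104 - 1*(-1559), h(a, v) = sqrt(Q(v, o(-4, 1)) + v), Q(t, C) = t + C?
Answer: 455 - 325*I*sqrt(131)/131 ≈ 455.0 - 28.395*I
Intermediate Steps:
Q(t, C) = C + t
h(a, v) = sqrt(1 + 2*v) (h(a, v) = sqrt(((2 - 1*1) + v) + v) = sqrt(((2 - 1) + v) + v) = sqrt((1 + v) + v) = sqrt(1 + 2*v))
F(s, N) = -20 + N (F(s, N) = N - 20 = -20 + N)
q = 455 (q = -1104 + 1559 = 455)
q/F(-67, 21) + 325/h(22, -66) = 455/(-20 + 21) + 325/(sqrt(1 + 2*(-66))) = 455/1 + 325/(sqrt(1 - 132)) = 455*1 + 325/(sqrt(-131)) = 455 + 325/((I*sqrt(131))) = 455 + 325*(-I*sqrt(131)/131) = 455 - 325*I*sqrt(131)/131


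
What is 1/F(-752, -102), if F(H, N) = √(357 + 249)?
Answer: √606/606 ≈ 0.040622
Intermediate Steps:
F(H, N) = √606
1/F(-752, -102) = 1/(√606) = √606/606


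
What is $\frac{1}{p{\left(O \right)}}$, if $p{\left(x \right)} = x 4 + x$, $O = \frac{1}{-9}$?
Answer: $- \frac{9}{5} \approx -1.8$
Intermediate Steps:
$O = - \frac{1}{9} \approx -0.11111$
$p{\left(x \right)} = 5 x$ ($p{\left(x \right)} = 4 x + x = 5 x$)
$\frac{1}{p{\left(O \right)}} = \frac{1}{5 \left(- \frac{1}{9}\right)} = \frac{1}{- \frac{5}{9}} = - \frac{9}{5}$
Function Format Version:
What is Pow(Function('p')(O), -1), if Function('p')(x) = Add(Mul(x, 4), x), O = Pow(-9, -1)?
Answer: Rational(-9, 5) ≈ -1.8000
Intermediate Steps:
O = Rational(-1, 9) ≈ -0.11111
Function('p')(x) = Mul(5, x) (Function('p')(x) = Add(Mul(4, x), x) = Mul(5, x))
Pow(Function('p')(O), -1) = Pow(Mul(5, Rational(-1, 9)), -1) = Pow(Rational(-5, 9), -1) = Rational(-9, 5)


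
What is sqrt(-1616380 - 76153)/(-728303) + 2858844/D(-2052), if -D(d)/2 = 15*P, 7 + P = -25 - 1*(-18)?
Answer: 238237/35 - I*sqrt(1692533)/728303 ≈ 6806.8 - 0.0017863*I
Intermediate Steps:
P = -14 (P = -7 + (-25 - 1*(-18)) = -7 + (-25 + 18) = -7 - 7 = -14)
D(d) = 420 (D(d) = -30*(-14) = -2*(-210) = 420)
sqrt(-1616380 - 76153)/(-728303) + 2858844/D(-2052) = sqrt(-1616380 - 76153)/(-728303) + 2858844/420 = sqrt(-1692533)*(-1/728303) + 2858844*(1/420) = (I*sqrt(1692533))*(-1/728303) + 238237/35 = -I*sqrt(1692533)/728303 + 238237/35 = 238237/35 - I*sqrt(1692533)/728303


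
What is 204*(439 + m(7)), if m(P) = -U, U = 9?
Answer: 87720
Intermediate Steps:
m(P) = -9 (m(P) = -1*9 = -9)
204*(439 + m(7)) = 204*(439 - 9) = 204*430 = 87720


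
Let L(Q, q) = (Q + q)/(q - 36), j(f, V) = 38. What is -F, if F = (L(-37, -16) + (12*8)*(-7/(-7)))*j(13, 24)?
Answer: -95855/26 ≈ -3686.7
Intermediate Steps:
L(Q, q) = (Q + q)/(-36 + q)
F = 95855/26 (F = ((-37 - 16)/(-36 - 16) + (12*8)*(-7/(-7)))*38 = (-53/(-52) + 96*(-7*(-⅐)))*38 = (-1/52*(-53) + 96*1)*38 = (53/52 + 96)*38 = (5045/52)*38 = 95855/26 ≈ 3686.7)
-F = -1*95855/26 = -95855/26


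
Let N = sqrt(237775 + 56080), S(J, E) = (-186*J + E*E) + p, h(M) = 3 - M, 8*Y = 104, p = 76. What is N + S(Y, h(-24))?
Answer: -1613 + sqrt(293855) ≈ -1070.9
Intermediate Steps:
Y = 13 (Y = (1/8)*104 = 13)
S(J, E) = 76 + E**2 - 186*J (S(J, E) = (-186*J + E*E) + 76 = (-186*J + E**2) + 76 = (E**2 - 186*J) + 76 = 76 + E**2 - 186*J)
N = sqrt(293855) ≈ 542.08
N + S(Y, h(-24)) = sqrt(293855) + (76 + (3 - 1*(-24))**2 - 186*13) = sqrt(293855) + (76 + (3 + 24)**2 - 2418) = sqrt(293855) + (76 + 27**2 - 2418) = sqrt(293855) + (76 + 729 - 2418) = sqrt(293855) - 1613 = -1613 + sqrt(293855)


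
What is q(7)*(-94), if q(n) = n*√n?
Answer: -658*√7 ≈ -1740.9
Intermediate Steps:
q(n) = n^(3/2)
q(7)*(-94) = 7^(3/2)*(-94) = (7*√7)*(-94) = -658*√7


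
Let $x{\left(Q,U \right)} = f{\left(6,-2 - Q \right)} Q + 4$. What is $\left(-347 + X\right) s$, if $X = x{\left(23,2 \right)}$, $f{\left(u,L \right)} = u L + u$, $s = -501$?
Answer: $1831155$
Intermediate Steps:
$f{\left(u,L \right)} = u + L u$ ($f{\left(u,L \right)} = L u + u = u + L u$)
$x{\left(Q,U \right)} = 4 + Q \left(-6 - 6 Q\right)$ ($x{\left(Q,U \right)} = 6 \left(1 - \left(2 + Q\right)\right) Q + 4 = 6 \left(-1 - Q\right) Q + 4 = \left(-6 - 6 Q\right) Q + 4 = Q \left(-6 - 6 Q\right) + 4 = 4 + Q \left(-6 - 6 Q\right)$)
$X = -3308$ ($X = 4 - 138 \left(1 + 23\right) = 4 - 138 \cdot 24 = 4 - 3312 = -3308$)
$\left(-347 + X\right) s = \left(-347 - 3308\right) \left(-501\right) = \left(-3655\right) \left(-501\right) = 1831155$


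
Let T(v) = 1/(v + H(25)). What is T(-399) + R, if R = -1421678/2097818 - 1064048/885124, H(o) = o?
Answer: -163414865711887/86806758528446 ≈ -1.8825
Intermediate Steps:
T(v) = 1/(25 + v) (T(v) = 1/(v + 25) = 1/(25 + v))
R = -436317545667/232103632429 (R = -1421678*1/2097818 - 1064048*1/885124 = -710839/1048909 - 266012/221281 = -436317545667/232103632429 ≈ -1.8798)
T(-399) + R = 1/(25 - 399) - 436317545667/232103632429 = 1/(-374) - 436317545667/232103632429 = -1/374 - 436317545667/232103632429 = -163414865711887/86806758528446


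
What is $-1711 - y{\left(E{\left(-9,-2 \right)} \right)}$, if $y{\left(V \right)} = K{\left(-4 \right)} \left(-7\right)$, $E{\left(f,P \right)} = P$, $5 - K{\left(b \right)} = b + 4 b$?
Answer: $-1536$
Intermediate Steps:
$K{\left(b \right)} = 5 - 5 b$ ($K{\left(b \right)} = 5 - \left(b + 4 b\right) = 5 - 5 b$)
$y{\left(V \right)} = -175$ ($y{\left(V \right)} = \left(5 - -20\right) \left(-7\right) = \left(5 + 20\right) \left(-7\right) = 25 \left(-7\right) = -175$)
$-1711 - y{\left(E{\left(-9,-2 \right)} \right)} = -1711 - -175 = -1711 + 175 = -1536$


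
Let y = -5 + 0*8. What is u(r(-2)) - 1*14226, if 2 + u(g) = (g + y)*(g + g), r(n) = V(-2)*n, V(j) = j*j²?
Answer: -13876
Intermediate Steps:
V(j) = j³
r(n) = -8*n (r(n) = (-2)³*n = -8*n)
y = -5 (y = -5 + 0 = -5)
u(g) = -2 + 2*g*(-5 + g) (u(g) = -2 + (g - 5)*(g + g) = -2 + (-5 + g)*(2*g) = -2 + 2*g*(-5 + g))
u(r(-2)) - 1*14226 = (-2 - (-80)*(-2) + 2*(-8*(-2))²) - 1*14226 = (-2 - 10*16 + 2*16²) - 14226 = (-2 - 160 + 2*256) - 14226 = (-2 - 160 + 512) - 14226 = 350 - 14226 = -13876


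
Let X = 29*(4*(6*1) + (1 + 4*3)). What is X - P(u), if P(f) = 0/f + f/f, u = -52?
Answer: 1072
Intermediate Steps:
P(f) = 1 (P(f) = 0 + 1 = 1)
X = 1073 (X = 29*(4*6 + (1 + 12)) = 29*(24 + 13) = 29*37 = 1073)
X - P(u) = 1073 - 1*1 = 1073 - 1 = 1072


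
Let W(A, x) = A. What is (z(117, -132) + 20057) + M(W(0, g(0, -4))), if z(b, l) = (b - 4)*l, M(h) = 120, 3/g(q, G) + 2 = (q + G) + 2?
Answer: 5261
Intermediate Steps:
g(q, G) = 3/(G + q) (g(q, G) = 3/(-2 + ((q + G) + 2)) = 3/(-2 + ((G + q) + 2)) = 3/(-2 + (2 + G + q)) = 3/(G + q))
z(b, l) = l*(-4 + b) (z(b, l) = (-4 + b)*l = l*(-4 + b))
(z(117, -132) + 20057) + M(W(0, g(0, -4))) = (-132*(-4 + 117) + 20057) + 120 = (-132*113 + 20057) + 120 = (-14916 + 20057) + 120 = 5141 + 120 = 5261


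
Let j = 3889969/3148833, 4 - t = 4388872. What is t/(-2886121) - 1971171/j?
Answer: -17913813575799539511/11226921220249 ≈ -1.5956e+6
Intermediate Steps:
t = -4388868 (t = 4 - 1*4388872 = 4 - 4388872 = -4388868)
j = 3889969/3148833 (j = 3889969*(1/3148833) = 3889969/3148833 ≈ 1.2354)
t/(-2886121) - 1971171/j = -4388868/(-2886121) - 1971171/3889969/3148833 = -4388868*(-1/2886121) - 1971171*3148833/3889969 = 4388868/2886121 - 6206888293443/3889969 = -17913813575799539511/11226921220249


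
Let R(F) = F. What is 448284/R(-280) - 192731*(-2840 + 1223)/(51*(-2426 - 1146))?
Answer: -7038570017/2125340 ≈ -3311.7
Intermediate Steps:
448284/R(-280) - 192731*(-2840 + 1223)/(51*(-2426 - 1146)) = 448284/(-280) - 192731*(-2840 + 1223)/(51*(-2426 - 1146)) = 448284*(-1/280) - 192731/(-3572/(-1617)*51) = -112071/70 - 192731/(-3572*(-1/1617)*51) = -112071/70 - 192731/((3572/1617)*51) = -112071/70 - 192731/60724/539 = -112071/70 - 192731*539/60724 = -112071/70 - 103882009/60724 = -7038570017/2125340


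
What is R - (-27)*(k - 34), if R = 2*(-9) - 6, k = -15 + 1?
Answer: -1320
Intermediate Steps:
k = -14
R = -24 (R = -18 - 6 = -24)
R - (-27)*(k - 34) = -24 - (-27)*(-14 - 34) = -24 - (-27)*(-48) = -24 - 1*1296 = -24 - 1296 = -1320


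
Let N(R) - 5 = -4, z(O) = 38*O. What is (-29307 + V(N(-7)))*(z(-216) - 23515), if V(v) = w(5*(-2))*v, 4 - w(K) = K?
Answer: 929261839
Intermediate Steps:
w(K) = 4 - K
N(R) = 1 (N(R) = 5 - 4 = 1)
V(v) = 14*v (V(v) = (4 - 5*(-2))*v = (4 - 1*(-10))*v = (4 + 10)*v = 14*v)
(-29307 + V(N(-7)))*(z(-216) - 23515) = (-29307 + 14*1)*(38*(-216) - 23515) = (-29307 + 14)*(-8208 - 23515) = -29293*(-31723) = 929261839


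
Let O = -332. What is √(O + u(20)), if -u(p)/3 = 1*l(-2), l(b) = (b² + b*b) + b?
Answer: 5*I*√14 ≈ 18.708*I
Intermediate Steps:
l(b) = b + 2*b² (l(b) = (b² + b²) + b = 2*b² + b = b + 2*b²)
u(p) = -18 (u(p) = -3*(-2*(1 + 2*(-2))) = -3*(-2*(1 - 4)) = -3*(-2*(-3)) = -3*6 = -18)
√(O + u(20)) = √(-332 - 18) = √(-350) = 5*I*√14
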